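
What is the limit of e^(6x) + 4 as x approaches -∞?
Evaluate the dominant behaviour as x → -∞; each term tends to a finite value or vanishes.
Limit = 4.

Final answer: 4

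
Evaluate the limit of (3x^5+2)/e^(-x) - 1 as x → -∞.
The quotient is an ∞/∞ indeterminate form as x → -∞.
Compare growth rates of the dominant terms (exponentials ≫ polynomials ≫ logarithms), or apply L'Hôpital's rule; the quotient → 0.
Adding the constant: 0 - 1 = -1. Limit = -1.

Final answer: -1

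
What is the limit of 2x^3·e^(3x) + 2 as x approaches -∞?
The product is a 0·∞ indeterminate form at x → -∞.
Rewrite the product as 2x^3 / e^(-3x) (an ∞/∞ form) and apply L'Hôpital, or use the standard hierarchy e^(3|x|) ≫ |x^3| as x → -∞.
The indeterminate product → 0, so the limit = 2.

Final answer: 2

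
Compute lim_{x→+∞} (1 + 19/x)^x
As x → +∞: this is the defining limit (1 + 19/x)^x → e^19.
Limit = e^(19).

Final answer: e^(19)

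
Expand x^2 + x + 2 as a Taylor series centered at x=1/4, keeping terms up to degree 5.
37/16 + 3·(x - 1/4)/2 + (x - 1/4)^2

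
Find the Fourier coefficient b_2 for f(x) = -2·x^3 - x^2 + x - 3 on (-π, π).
b_2 = (1/π) ∫_{-π}^{π} f(x)·sin(2x) dx.
Evaluate the integral (use parity and integration by parts as needed): b_2 = -4 + 2·π^2.

Final answer: -4 + 2·π^2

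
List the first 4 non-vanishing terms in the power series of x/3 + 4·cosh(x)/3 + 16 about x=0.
x^4/18 + 2·x^2/3 + x/3 + 52/3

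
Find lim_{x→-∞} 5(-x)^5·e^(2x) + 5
The product is a 0·∞ indeterminate form at x → -∞.
Rewrite the product as 5(-x)^5 / e^(-2x) (an ∞/∞ form) and apply L'Hôpital, or use the standard hierarchy e^(2|x|) ≫ |(-x)^5| as x → -∞.
The indeterminate product → 0, so the limit = 5.

Final answer: 5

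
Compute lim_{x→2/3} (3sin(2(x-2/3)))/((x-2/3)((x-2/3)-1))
Both numerator and denominator → 0 as x → 2/3; this is a 0/0 indeterminate form.
Expand each to leading order near x = 2/3: numerator ~ 6·(x - 2/3), denominator ~ -(x - 2/3).
The limit of the ratio is -6.

Final answer: -6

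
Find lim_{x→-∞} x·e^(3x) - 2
The product is a 0·∞ indeterminate form at x → -∞.
Rewrite the product as x / e^(-3x) (an ∞/∞ form) and apply L'Hôpital, or use the standard hierarchy e^(3|x|) ≫ |x| as x → -∞.
The indeterminate product → 0, so the limit = -2.

Final answer: -2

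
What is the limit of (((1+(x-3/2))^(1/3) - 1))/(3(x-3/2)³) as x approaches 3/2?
Both numerator and denominator → 0 as x → 3/2; this is a 0/0 indeterminate form.
Expand each to leading order near x = 3/2: numerator ~ (x - 3/2)/3, denominator ~ 3·(x - 3/2)^3.
The limit of the ratio is ∞.

Final answer: ∞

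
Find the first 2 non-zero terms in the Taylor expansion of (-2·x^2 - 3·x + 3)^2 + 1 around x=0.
10 - 18·x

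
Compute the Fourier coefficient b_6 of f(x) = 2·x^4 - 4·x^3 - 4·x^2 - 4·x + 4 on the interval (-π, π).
b_6 = (1/π) ∫_{-π}^{π} f(x)·sin(6x) dx.
Evaluate the integral (use parity and integration by parts as needed): b_6 = 10/9 + 4·π^2/3.

Final answer: 10/9 + 4·π^2/3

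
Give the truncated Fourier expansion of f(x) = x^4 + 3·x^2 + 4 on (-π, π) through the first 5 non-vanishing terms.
(36 - 8·π^2)·cos(x) + 2·π^2·cos(2·x) + (-8·π^2/9 - 20/27)·cos(3·x) + (9/16 + π^2/2)·cos(4·x) + 4 + π^2 + π^4/5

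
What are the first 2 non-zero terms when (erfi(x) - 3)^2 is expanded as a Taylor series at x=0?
-12·x/√(π) + 9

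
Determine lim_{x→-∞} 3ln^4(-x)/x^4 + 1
The quotient is an ∞/∞ indeterminate form as x → -∞.
Compare growth rates of the dominant terms (exponentials ≫ polynomials ≫ logarithms), or apply L'Hôpital's rule; the quotient → 0.
Adding the constant: 0 + 1 = 1. Limit = 1.

Final answer: 1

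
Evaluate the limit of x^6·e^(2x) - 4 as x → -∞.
The product is a 0·∞ indeterminate form at x → -∞.
Rewrite the product as x^6 / e^(-2x) (an ∞/∞ form) and apply L'Hôpital, or use the standard hierarchy e^(2|x|) ≫ |x^6| as x → -∞.
The indeterminate product → 0, so the limit = -4.

Final answer: -4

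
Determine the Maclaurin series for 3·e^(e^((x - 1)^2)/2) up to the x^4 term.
x^4·(e^(e/2 + 4)/8 + 19·e^(1 + e/2)/4 + 9·e^(e/2 + 3)/4 + 67·e^(e/2 + 2)/8) + x^3·(-9·e^(e/2 + 2)/2 - 5·e^(1 + e/2) - e^(e/2 + 3)/2) + x^2·(3·e^(e/2 + 2)/2 + 9·e^(1 + e/2)/2) - 3·x·e^(1 + e/2) + 3·e^(e/2)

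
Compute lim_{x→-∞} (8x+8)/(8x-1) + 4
Evaluate the dominant behaviour as x → -∞; each term tends to a finite value or vanishes.
Limit = 5.

Final answer: 5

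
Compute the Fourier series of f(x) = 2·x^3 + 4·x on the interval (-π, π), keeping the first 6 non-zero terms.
(-16 + 4·π^2)·sin(x) + (-2·π^2 - 1)·sin(2·x) + (16/9 + 4·π^2/3)·sin(3·x) + (-π^2 - 13/8)·sin(4·x) + (176/125 + 4·π^2/5)·sin(5·x) + (-2·π^2/3 - 11/9)·sin(6·x)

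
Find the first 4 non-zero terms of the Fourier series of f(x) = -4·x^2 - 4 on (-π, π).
16·cos(x) - 4·cos(2·x) + 16·cos(3·x)/9 - 4·π^2/3 - 4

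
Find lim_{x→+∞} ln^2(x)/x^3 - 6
The quotient is an ∞/∞ indeterminate form as x → +∞.
The polynomial denominator x^3 dominates the logarithmic numerator (any positive power of x ≫ ln^2(x) as x → ∞), so the quotient → 0.
Adding the constant: 0 - 6 = -6. Limit = -6.

Final answer: -6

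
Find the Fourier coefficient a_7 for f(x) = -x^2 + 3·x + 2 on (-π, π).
a_7 = (1/π) ∫_{-π}^{π} f(x)·cos(7x) dx.
Evaluate the integral (use parity and integration by parts as needed): a_7 = 4/49.

Final answer: 4/49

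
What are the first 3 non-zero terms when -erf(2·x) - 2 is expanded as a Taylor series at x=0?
16·x^3/(3·√(π)) - 4·x/√(π) - 2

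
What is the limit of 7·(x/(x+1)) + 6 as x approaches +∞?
Evaluate the dominant behaviour as x → +∞; each term tends to a finite value or vanishes.
Limit = 13.

Final answer: 13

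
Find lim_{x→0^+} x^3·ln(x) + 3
The product is a 0·∞ indeterminate form at x → 0⁺.
Rewrite the product as ln(x) / x^(-3) and apply L'Hôpital, or use the standard hierarchy x^(-3) ≫ |ln x| as x → 0⁺.
The indeterminate product → 0, so the limit = 3.

Final answer: 3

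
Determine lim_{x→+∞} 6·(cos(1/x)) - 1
Evaluate the dominant behaviour as x → +∞; each term tends to a finite value or vanishes.
Limit = 5.

Final answer: 5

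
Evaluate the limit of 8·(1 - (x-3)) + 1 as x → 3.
Direct substitution at x = 3 gives 9.

Final answer: 9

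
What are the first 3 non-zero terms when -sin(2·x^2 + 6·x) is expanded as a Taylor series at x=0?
36·x^3 - 2·x^2 - 6·x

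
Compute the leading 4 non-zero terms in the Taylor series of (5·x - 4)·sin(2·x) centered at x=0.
-20·x^4/3 + 16·x^3/3 + 10·x^2 - 8·x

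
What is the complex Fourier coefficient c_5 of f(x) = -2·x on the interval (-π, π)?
Compute the real Fourier coefficients first: a_5 = 0, b_5 = -4/5.
Then c_5 = (a_5 − i·b_5)/2 = 2·i/5.

Final answer: 2·i/5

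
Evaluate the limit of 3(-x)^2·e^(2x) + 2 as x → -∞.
The product is a 0·∞ indeterminate form at x → -∞.
Rewrite the product as 3(-x)^2 / e^(-2x) (an ∞/∞ form) and apply L'Hôpital, or use the standard hierarchy e^(2|x|) ≫ |(-x)^2| as x → -∞.
The indeterminate product → 0, so the limit = 2.

Final answer: 2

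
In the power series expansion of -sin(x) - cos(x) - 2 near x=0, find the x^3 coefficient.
Expand to order 3: -sin(x) - cos(x) - 2 = x^3/6 + x^2/2 - x - 3 + O(x^4).
The coefficient of x^3 is 1/6.

Final answer: 1/6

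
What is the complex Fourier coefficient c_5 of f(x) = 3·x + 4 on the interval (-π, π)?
Compute the real Fourier coefficients first: a_5 = 0, b_5 = 6/5.
Then c_5 = (a_5 − i·b_5)/2 = -3·i/5.

Final answer: -3·i/5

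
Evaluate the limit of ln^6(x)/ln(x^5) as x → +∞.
This is an ∞/∞ indeterminate form as x → +∞.
Write ln(x^5) = 5·ln(x), reducing the quotient to ln^5(x)/5 → ∞.
Limit = ∞.

Final answer: ∞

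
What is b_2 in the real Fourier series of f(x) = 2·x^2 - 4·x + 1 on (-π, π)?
b_2 = (1/π) ∫_{-π}^{π} f(x)·sin(2x) dx.
Evaluate the integral (use parity and integration by parts as needed): b_2 = 4.

Final answer: 4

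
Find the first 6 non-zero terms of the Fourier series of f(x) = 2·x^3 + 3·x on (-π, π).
(-18 + 4·π^2)·sin(x) - 2·π^2·sin(2·x) + (10/9 + 4·π^2/3)·sin(3·x) + (-π^2 - 9/8)·sin(4·x) + (126/125 + 4·π^2/5)·sin(5·x) + (-2·π^2/3 - 8/9)·sin(6·x)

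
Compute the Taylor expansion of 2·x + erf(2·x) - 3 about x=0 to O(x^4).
-16·x^3/(3·√(π)) + x·(2 + 4/√(π)) - 3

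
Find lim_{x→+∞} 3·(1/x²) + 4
Evaluate the dominant behaviour as x → +∞; each term tends to a finite value or vanishes.
Limit = 4.

Final answer: 4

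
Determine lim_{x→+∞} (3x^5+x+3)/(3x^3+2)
This is an ∞/∞ indeterminate form as x → +∞.
Divide numerator and denominator by x^5 and let the lower-order terms vanish; the numerator's degree 5 exceeds the denominator's degree 3, so the quotient diverges.
Limit = ∞.

Final answer: ∞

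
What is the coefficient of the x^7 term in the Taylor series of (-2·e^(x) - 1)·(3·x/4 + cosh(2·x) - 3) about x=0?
Expand to order 7: (-2·e^(x) - 1)·(3·x/4 + cosh(2·x) - 3) = -4381·x^7/10080 - 797·x^6/720 - 487·x^5/240 - 49·x^4/12 - 49·x^3/12 - 11·x^2/2 + 7·x/4 + 6 + O(x^8).
The coefficient of x^7 is -4381/10080.

Final answer: -4381/10080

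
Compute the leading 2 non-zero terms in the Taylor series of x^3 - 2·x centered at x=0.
x^3 - 2·x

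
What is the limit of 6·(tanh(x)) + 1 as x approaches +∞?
Evaluate the dominant behaviour as x → +∞; each term tends to a finite value or vanishes.
Limit = 7.

Final answer: 7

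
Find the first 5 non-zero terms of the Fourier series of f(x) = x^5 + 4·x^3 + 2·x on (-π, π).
(-32·π^2 + 2·π^4 + 196)·sin(x) + (-π^4 - 7/2 + π^2)·sin(2·x) + (44/81 + 32·π^2/27 + 2·π^4/3)·sin(3·x) + (-π^4/2 - 11·π^2/8 - 31/64)·sin(4·x) + (308/625 + 32·π^2/25 + 2·π^4/5)·sin(5·x)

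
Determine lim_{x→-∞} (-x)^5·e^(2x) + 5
The product is a 0·∞ indeterminate form at x → -∞.
Rewrite the product as (-x)^5 / e^(-2x) (an ∞/∞ form) and apply L'Hôpital, or use the standard hierarchy e^(2|x|) ≫ |(-x)^5| as x → -∞.
The indeterminate product → 0, so the limit = 5.

Final answer: 5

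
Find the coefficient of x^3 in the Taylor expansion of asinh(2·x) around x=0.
Expand to order 3: asinh(2·x) = -4·x^3/3 + 2·x + O(x^4).
The coefficient of x^3 is -4/3.

Final answer: -4/3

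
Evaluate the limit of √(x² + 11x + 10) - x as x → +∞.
As x → +∞: multiply by the conjugate to get (11x+10)/(√(x²+11x+10)+x); the denominator ~ 2x, so the limit is 11/2.
Limit = 11/2.

Final answer: 11/2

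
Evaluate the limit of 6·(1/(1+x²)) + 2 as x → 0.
Direct substitution at x = 0 gives 8.

Final answer: 8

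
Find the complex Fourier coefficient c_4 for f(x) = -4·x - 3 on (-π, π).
Compute the real Fourier coefficients first: a_4 = 0, b_4 = 2.
Then c_4 = (a_4 − i·b_4)/2 = -i.

Final answer: -i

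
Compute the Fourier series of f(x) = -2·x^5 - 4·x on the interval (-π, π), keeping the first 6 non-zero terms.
(-488 - 4·π^4 + 80·π^2)·sin(x) + (-10·π^2 + 19 + 2·π^4)·sin(2·x) + (-4·π^4/3 - 376/81 + 80·π^2/27)·sin(3·x) + (-5·π^2/4 + 79/32 + π^4)·sin(4·x) + (-4·π^4/5 - 1096/625 + 16·π^2/25)·sin(5·x) + (-10·π^2/27 + 113/81 + 2·π^4/3)·sin(6·x)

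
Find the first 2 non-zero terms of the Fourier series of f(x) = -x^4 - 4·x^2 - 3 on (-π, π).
(-32 + 8·π^2)·cos(x) - π^4/5 - 4·π^2/3 - 3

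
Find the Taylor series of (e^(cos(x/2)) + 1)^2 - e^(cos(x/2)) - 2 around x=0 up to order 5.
x^4·(-e/96 + (1 + e)^2·(e^(2)/(64·(1 + e)^2) + e/(48·(1 + e)))) + x^2·(-e·(1 + e)/4 + e/8) - e - 2 + (1 + e)^2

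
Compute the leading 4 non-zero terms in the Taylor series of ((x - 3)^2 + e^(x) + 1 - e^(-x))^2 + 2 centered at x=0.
-4·x^3/3 + 36·x^2 - 80·x + 102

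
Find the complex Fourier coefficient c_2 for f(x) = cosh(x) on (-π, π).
Compute the real Fourier coefficients first: a_2 = 2·sinh(π)/(5·π), b_2 = 0.
Then c_2 = (a_2 − i·b_2)/2 = sinh(π)/(5·π).

Final answer: sinh(π)/(5·π)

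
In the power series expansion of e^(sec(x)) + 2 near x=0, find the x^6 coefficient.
Expand to order 6: e^(sec(x)) + 2 = 151·e·x^6/720 + e·x^4/3 + e·x^2/2 + 2 + e + O(x^7).
The coefficient of x^6 is 151·e/720.

Final answer: 151·e/720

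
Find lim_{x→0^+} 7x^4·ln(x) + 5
The product is a 0·∞ indeterminate form at x → 0⁺.
Rewrite the product as 7·ln(x) / x^(-4) and apply L'Hôpital, or use the standard hierarchy x^(-4) ≫ |ln x| as x → 0⁺.
The indeterminate product → 0, so the limit = 5.

Final answer: 5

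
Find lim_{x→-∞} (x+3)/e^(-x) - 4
The quotient is an ∞/∞ indeterminate form as x → -∞.
Compare growth rates of the dominant terms (exponentials ≫ polynomials ≫ logarithms), or apply L'Hôpital's rule; the quotient → 0.
Adding the constant: 0 - 4 = -4. Limit = -4.

Final answer: -4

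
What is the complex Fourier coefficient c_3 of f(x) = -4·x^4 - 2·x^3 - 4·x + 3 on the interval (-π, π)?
Compute the real Fourier coefficients first: a_3 = -64/27 + 32·π^2/9, b_3 = -4·π^2/3 - 16/9.
Then c_3 = (a_3 − i·b_3)/2 = -32/27 + 16·π^2/9 + 8·i/9 + 2·i·π^2/3.

Final answer: -32/27 + 16·π^2/9 + 8·i/9 + 2·i·π^2/3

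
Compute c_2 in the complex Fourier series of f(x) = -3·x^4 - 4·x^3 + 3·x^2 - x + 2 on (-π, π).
Compute the real Fourier coefficients first: a_2 = 12 - 6·π^2, b_2 = -5 + 4·π^2.
Then c_2 = (a_2 − i·b_2)/2 = -3·π^2 + 6 - 2·i·π^2 + 5·i/2.

Final answer: -3·π^2 + 6 - 2·i·π^2 + 5·i/2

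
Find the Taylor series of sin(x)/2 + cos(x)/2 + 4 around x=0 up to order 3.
-x^3/12 - x^2/4 + x/2 + 9/2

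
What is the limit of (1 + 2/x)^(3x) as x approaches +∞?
As x → +∞: write (1 + 2/x)^(3x) = ((1 + 2/x)^x)^3 → (e^2)^3 = e^6.
Limit = e^(6).

Final answer: e^(6)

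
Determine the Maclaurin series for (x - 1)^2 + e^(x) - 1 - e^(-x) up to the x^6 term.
x^5/60 + x^3/3 + x^2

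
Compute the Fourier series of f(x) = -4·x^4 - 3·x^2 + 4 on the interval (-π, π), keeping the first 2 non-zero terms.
(-180 + 32·π^2)·cos(x) - 4·π^4/5 - π^2 + 4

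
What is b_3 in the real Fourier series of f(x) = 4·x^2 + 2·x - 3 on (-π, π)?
b_3 = (1/π) ∫_{-π}^{π} f(x)·sin(3x) dx.
Evaluate the integral (use parity and integration by parts as needed): b_3 = 4/3.

Final answer: 4/3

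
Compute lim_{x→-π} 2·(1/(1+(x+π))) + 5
Direct substitution at x = -π gives 7.

Final answer: 7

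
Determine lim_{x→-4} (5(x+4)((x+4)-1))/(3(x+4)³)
Both numerator and denominator → 0 as x → -4; this is a 0/0 indeterminate form.
Expand each to leading order near x = -4: numerator ~ -5·(x + 4), denominator ~ 3·(x + 4)^3.
The limit of the ratio is -∞.

Final answer: -∞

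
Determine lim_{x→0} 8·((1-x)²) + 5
Direct substitution at x = 0 gives 13.

Final answer: 13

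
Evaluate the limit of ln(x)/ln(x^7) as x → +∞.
This is an ∞/∞ indeterminate form as x → +∞.
Write ln(x^7) = 7·ln(x), reducing the quotient to 1/7.
Limit = 1/7.

Final answer: 1/7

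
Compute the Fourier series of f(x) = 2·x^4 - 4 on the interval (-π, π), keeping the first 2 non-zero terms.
(96 - 16·π^2)·cos(x) - 4 + 2·π^4/5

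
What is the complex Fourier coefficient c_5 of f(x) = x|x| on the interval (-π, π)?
Compute the real Fourier coefficients first: a_5 = 0, b_5 = (-8 + 50·π^2)/(125·π).
Then c_5 = (a_5 − i·b_5)/2 = -i·π/5 + 4·i/(125·π).

Final answer: -i·π/5 + 4·i/(125·π)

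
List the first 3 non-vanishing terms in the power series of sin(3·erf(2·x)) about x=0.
x^5·(96/(5·√(π)) + 10368/(5·π^(5/2)) + 1152/π^(3/2)) + x^3·(-288/π^(3/2) - 16/√(π)) + 12·x/√(π)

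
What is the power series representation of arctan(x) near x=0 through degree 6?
x^5/5 - x^3/3 + x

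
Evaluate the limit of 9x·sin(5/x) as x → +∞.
As x → +∞: let u = 5/x → 0⁺; then 9·x·sin(5/x) = 9·5·sin(u)/u → 9·5·1 = 45.
Limit = 45.

Final answer: 45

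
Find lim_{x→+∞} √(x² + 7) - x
This is an ∞ − ∞ indeterminate form.
Multiply and divide by the conjugate √(x²+7) + x; the x² terms cancel, leaving 7/(√(x²+7)+x) → 0.
Limit = 0.

Final answer: 0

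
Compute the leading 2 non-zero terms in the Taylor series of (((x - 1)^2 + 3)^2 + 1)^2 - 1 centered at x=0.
288 - 544·x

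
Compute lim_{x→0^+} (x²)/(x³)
Both numerator and denominator → 0 as x → 0^+; this is a 0/0 indeterminate form.
Expand each to leading order near x = 0: numerator ~ x^2, denominator ~ x^3.
The limit of the ratio is ∞.

Final answer: ∞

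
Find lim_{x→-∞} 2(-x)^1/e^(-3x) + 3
The quotient is an ∞/∞ indeterminate form as x → -∞.
Compare growth rates of the dominant terms (exponentials ≫ polynomials ≫ logarithms), or apply L'Hôpital's rule; the quotient → 0.
Adding the constant: 0 + 3 = 3. Limit = 3.

Final answer: 3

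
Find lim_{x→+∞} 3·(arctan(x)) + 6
Evaluate the dominant behaviour as x → +∞; each term tends to a finite value or vanishes.
Limit = 3·π/2 + 6.

Final answer: 3·π/2 + 6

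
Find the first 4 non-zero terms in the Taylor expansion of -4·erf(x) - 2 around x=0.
-4·x^5/(5·√(π)) + 8·x^3/(3·√(π)) - 8·x/√(π) - 2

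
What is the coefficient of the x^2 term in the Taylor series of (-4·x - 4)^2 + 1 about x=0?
Expand to order 2: (-4·x - 4)^2 + 1 = 16·x^2 + 32·x + 17 + O(x^3).
The coefficient of x^2 is 16.

Final answer: 16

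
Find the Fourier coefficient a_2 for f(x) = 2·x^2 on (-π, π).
a_2 = (1/π) ∫_{-π}^{π} f(x)·cos(2x) dx.
Evaluate the integral (use parity and integration by parts as needed): a_2 = 2.

Final answer: 2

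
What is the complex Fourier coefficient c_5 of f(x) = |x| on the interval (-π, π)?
Compute the real Fourier coefficients first: a_5 = -4/(25·π), b_5 = 0.
Then c_5 = (a_5 − i·b_5)/2 = -2/(25·π).

Final answer: -2/(25·π)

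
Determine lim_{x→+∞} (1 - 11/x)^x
As x → +∞: this is the defining limit (1 - 11/x)^x → e^(-11).
Limit = e^(-11).

Final answer: e^(-11)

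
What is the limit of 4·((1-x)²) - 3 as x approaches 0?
Direct substitution at x = 0 gives 1.

Final answer: 1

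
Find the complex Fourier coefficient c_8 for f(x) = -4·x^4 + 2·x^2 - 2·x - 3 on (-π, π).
Compute the real Fourier coefficients first: a_8 = 11/64 - π^2/2, b_8 = 1/2.
Then c_8 = (a_8 − i·b_8)/2 = -π^2/4 + 11/128 - i/4.

Final answer: -π^2/4 + 11/128 - i/4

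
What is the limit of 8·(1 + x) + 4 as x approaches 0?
Direct substitution at x = 0 gives 12.

Final answer: 12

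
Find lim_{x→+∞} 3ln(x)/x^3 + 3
The quotient is an ∞/∞ indeterminate form as x → +∞.
The polynomial denominator x^3 dominates the logarithmic numerator (any positive power of x ≫ ln(x) as x → ∞), so the quotient → 0.
Adding the constant: 0 + 3 = 3. Limit = 3.

Final answer: 3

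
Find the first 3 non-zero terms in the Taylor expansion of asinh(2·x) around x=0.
12·x^5/5 - 4·x^3/3 + 2·x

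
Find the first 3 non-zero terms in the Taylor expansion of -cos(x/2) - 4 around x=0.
-x^4/384 + x^2/8 - 5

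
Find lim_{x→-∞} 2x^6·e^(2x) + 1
The product is a 0·∞ indeterminate form at x → -∞.
Rewrite the product as 2x^6 / e^(-2x) (an ∞/∞ form) and apply L'Hôpital, or use the standard hierarchy e^(2|x|) ≫ |x^6| as x → -∞.
The indeterminate product → 0, so the limit = 1.

Final answer: 1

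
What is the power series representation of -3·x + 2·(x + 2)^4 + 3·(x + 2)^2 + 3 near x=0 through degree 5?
2·x^4 + 16·x^3 + 51·x^2 + 73·x + 47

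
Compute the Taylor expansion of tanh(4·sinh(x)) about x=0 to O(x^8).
-973663·x^7/1260 + 1259·x^5/10 - 62·x^3/3 + 4·x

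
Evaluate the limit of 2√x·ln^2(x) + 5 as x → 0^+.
The product is a 0·∞ indeterminate form at x → 0⁺.
Rewrite the product as 2·ln^2(x) / x^(-1/2) and apply L'Hôpital, or use the standard hierarchy x^(-1/2) ≫ |ln x|^2 as x → 0⁺.
The indeterminate product → 0, so the limit = 5.

Final answer: 5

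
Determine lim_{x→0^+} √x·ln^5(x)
This is a 0·∞ indeterminate form at x → 0⁺.
Rewrite the product as ln^5(x) / x^(-1/2) and apply L'Hôpital, or use the standard hierarchy x^(-1/2) ≫ |ln x|^5 as x → 0⁺.
The indeterminate product → 0, so the limit = 0.

Final answer: 0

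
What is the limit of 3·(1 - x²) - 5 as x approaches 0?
Direct substitution at x = 0 gives -2.

Final answer: -2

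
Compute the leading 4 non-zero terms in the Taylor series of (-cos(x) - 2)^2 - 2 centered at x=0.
-x^6/20 + x^4/2 - 3·x^2 + 7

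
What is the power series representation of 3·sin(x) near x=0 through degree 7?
-x^7/1680 + x^5/40 - x^3/2 + 3·x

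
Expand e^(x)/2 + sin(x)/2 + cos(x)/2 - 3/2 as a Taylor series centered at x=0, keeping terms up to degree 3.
x - 1/2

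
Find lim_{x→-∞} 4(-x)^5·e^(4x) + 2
The product is a 0·∞ indeterminate form at x → -∞.
Rewrite the product as 4(-x)^5 / e^(-4x) (an ∞/∞ form) and apply L'Hôpital, or use the standard hierarchy e^(4|x|) ≫ |(-x)^5| as x → -∞.
The indeterminate product → 0, so the limit = 2.

Final answer: 2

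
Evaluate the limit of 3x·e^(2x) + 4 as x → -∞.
The product is a 0·∞ indeterminate form at x → -∞.
Rewrite the product as 3x / e^(-2x) (an ∞/∞ form) and apply L'Hôpital, or use the standard hierarchy e^(2|x|) ≫ |x| as x → -∞.
The indeterminate product → 0, so the limit = 4.

Final answer: 4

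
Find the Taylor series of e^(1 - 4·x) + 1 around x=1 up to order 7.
(1 + e^(3))·e^(-3) - 4·e^(-3)·(x - 1) + 8·e^(-3)·(x - 1)^2 - 32·e^(-3)·(x - 1)^3/3 + 32·e^(-3)·(x - 1)^4/3 - 128·e^(-3)·(x - 1)^5/15 + 256·e^(-3)·(x - 1)^6/45 - 1024·e^(-3)·(x - 1)^7/315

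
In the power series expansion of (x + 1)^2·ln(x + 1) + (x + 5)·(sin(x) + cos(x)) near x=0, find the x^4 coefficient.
Expand to order 4: (x + 1)^2·ln(x + 1) + (x + 5)·(sin(x) + cos(x)) = -x^4/24 - x^3 + 7·x + 5 + O(x^5).
The coefficient of x^4 is -1/24.

Final answer: -1/24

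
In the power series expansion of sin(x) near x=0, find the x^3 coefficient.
Expand to order 3: sin(x) = -x^3/6 + x + O(x^4).
The coefficient of x^3 is -1/6.

Final answer: -1/6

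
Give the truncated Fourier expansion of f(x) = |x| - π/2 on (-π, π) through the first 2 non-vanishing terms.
-4·cos(x)/π - 4·cos(3·x)/(9·π)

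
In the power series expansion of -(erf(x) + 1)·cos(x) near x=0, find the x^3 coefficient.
Expand to order 3: -(erf(x) + 1)·cos(x) = 5·x^3/(3·√(π)) + x^2/2 - 2·x/√(π) - 1 + O(x^4).
The coefficient of x^3 is 5/(3·√(π)).

Final answer: 5/(3·√(π))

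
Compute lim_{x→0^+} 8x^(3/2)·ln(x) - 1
The product is a 0·∞ indeterminate form at x → 0⁺.
Rewrite the product as 8·ln(x) / x^(-3/2) and apply L'Hôpital, or use the standard hierarchy x^(-3/2) ≫ |ln x| as x → 0⁺.
The indeterminate product → 0, so the limit = -1.

Final answer: -1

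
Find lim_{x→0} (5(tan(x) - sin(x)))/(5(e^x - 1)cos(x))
Both numerator and denominator → 0 as x → 0; this is a 0/0 indeterminate form.
Expand each to leading order near x = 0: numerator ~ 5·x^3/2, denominator ~ 5·x.
The limit of the ratio is 0.

Final answer: 0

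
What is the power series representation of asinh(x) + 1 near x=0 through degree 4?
-x^3/6 + x + 1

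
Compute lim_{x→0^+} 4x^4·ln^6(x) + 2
The product is a 0·∞ indeterminate form at x → 0⁺.
Rewrite the product as 4·ln^6(x) / x^(-4) and apply L'Hôpital, or use the standard hierarchy x^(-4) ≫ |ln x|^6 as x → 0⁺.
The indeterminate product → 0, so the limit = 2.

Final answer: 2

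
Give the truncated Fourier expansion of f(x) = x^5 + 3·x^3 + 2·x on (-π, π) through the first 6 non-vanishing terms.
(-34·π^2 + 2·π^4 + 208)·sin(x) + (-π^4 - 5 + 2·π^2)·sin(2·x) + (80/81 + 14·π^2/27 + 2·π^4/3)·sin(3·x) + (-π^4/2 - 7·π^2/8 - 43/64)·sin(4·x) + (368/625 + 22·π^2/25 + 2·π^4/5)·sin(5·x) + (-π^4/3 - 22·π^2/27 - 43/81)·sin(6·x)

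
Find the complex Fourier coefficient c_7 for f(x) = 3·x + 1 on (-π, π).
Compute the real Fourier coefficients first: a_7 = 0, b_7 = 6/7.
Then c_7 = (a_7 − i·b_7)/2 = -3·i/7.

Final answer: -3·i/7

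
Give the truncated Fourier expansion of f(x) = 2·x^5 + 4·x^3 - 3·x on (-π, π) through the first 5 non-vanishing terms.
(-72·π^2 + 4·π^4 + 426)·sin(x) + (-2·π^4 - 6 + 6·π^2)·sin(2·x) + (-8·π^2/27 - 146/81 + 4·π^4/3)·sin(3·x) + (-π^4 - 3·π^2/4 + 57/32)·sin(4·x) + (-894/625 + 24·π^2/25 + 4·π^4/5)·sin(5·x)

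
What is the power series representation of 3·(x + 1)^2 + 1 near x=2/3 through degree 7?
28/3 + 10·(x - 2/3) + 3·(x - 2/3)^2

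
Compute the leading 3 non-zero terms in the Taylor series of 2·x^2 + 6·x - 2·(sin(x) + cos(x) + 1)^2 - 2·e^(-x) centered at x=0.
11·x^3/3 + 3·x^2 - 10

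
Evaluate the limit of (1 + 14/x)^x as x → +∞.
As x → +∞: this is the defining limit (1 + 14/x)^x → e^14.
Limit = e^(14).

Final answer: e^(14)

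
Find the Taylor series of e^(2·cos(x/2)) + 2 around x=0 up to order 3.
-x^2·e^(2)/4 + 2 + e^(2)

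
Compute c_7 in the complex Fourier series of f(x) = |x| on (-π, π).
Compute the real Fourier coefficients first: a_7 = -4/(49·π), b_7 = 0.
Then c_7 = (a_7 − i·b_7)/2 = -2/(49·π).

Final answer: -2/(49·π)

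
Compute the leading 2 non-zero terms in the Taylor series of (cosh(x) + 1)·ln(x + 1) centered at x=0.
-x^2 + 2·x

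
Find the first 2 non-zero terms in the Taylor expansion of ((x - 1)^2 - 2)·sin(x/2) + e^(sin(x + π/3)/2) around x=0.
x·(-1/2 + e^(√(3)/4)/4) + e^(√(3)/4)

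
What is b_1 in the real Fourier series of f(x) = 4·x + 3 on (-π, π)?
b_1 = (1/π) ∫_{-π}^{π} f(x)·sin(1x) dx.
Evaluate the integral (use parity and integration by parts as needed): b_1 = 8.

Final answer: 8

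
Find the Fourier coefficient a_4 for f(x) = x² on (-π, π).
a_4 = (1/π) ∫_{-π}^{π} f(x)·cos(4x) dx.
Evaluate the integral (use parity and integration by parts as needed): a_4 = 1/4.

Final answer: 1/4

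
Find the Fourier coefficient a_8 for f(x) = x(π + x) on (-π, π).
a_8 = (1/π) ∫_{-π}^{π} f(x)·cos(8x) dx.
Evaluate the integral (use parity and integration by parts as needed): a_8 = 1/16.

Final answer: 1/16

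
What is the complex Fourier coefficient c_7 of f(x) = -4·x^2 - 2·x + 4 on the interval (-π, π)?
Compute the real Fourier coefficients first: a_7 = 16/49, b_7 = -4/7.
Then c_7 = (a_7 − i·b_7)/2 = 8/49 + 2·i/7.

Final answer: 8/49 + 2·i/7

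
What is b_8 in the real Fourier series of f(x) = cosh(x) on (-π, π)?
b_8 = (1/π) ∫_{-π}^{π} f(x)·sin(8x) dx.
Evaluate the integral (use parity and integration by parts as needed): b_8 = 0.

Final answer: 0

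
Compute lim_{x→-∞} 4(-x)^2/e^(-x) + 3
The quotient is an ∞/∞ indeterminate form as x → -∞.
Compare growth rates of the dominant terms (exponentials ≫ polynomials ≫ logarithms), or apply L'Hôpital's rule; the quotient → 0.
Adding the constant: 0 + 3 = 3. Limit = 3.

Final answer: 3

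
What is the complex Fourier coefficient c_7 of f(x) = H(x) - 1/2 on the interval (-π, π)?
Compute the real Fourier coefficients first: a_7 = 0, b_7 = 2/(7·π).
Then c_7 = (a_7 − i·b_7)/2 = -i/(7·π).

Final answer: -i/(7·π)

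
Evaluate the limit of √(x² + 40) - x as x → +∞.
This is an ∞ − ∞ indeterminate form.
Multiply and divide by the conjugate √(x²+40) + x; the x² terms cancel, leaving 40/(√(x²+40)+x) → 0.
Limit = 0.

Final answer: 0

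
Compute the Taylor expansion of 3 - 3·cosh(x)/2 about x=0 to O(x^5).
-x^4/16 - 3·x^2/4 + 3/2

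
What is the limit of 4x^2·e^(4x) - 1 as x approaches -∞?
The product is a 0·∞ indeterminate form at x → -∞.
Rewrite the product as 4x^2 / e^(-4x) (an ∞/∞ form) and apply L'Hôpital, or use the standard hierarchy e^(4|x|) ≫ |x^2| as x → -∞.
The indeterminate product → 0, so the limit = -1.

Final answer: -1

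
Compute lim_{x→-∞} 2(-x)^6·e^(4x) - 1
The product is a 0·∞ indeterminate form at x → -∞.
Rewrite the product as 2(-x)^6 / e^(-4x) (an ∞/∞ form) and apply L'Hôpital, or use the standard hierarchy e^(4|x|) ≫ |(-x)^6| as x → -∞.
The indeterminate product → 0, so the limit = -1.

Final answer: -1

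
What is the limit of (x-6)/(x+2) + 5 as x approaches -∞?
Evaluate the dominant behaviour as x → -∞; each term tends to a finite value or vanishes.
Limit = 6.

Final answer: 6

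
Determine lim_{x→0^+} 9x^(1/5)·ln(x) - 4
The product is a 0·∞ indeterminate form at x → 0⁺.
Rewrite the product as 9·ln(x) / x^(-1/5) and apply L'Hôpital, or use the standard hierarchy x^(-1/5) ≫ |ln x| as x → 0⁺.
The indeterminate product → 0, so the limit = -4.

Final answer: -4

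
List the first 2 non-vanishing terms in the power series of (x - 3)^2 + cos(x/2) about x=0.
10 - 6·x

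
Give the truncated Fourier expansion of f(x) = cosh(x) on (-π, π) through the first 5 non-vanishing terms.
-cos(x)·sinh(π)/π + 2·cos(2·x)·sinh(π)/(5·π) - cos(3·x)·sinh(π)/(5·π) + 2·cos(4·x)·sinh(π)/(17·π) + sinh(π)/π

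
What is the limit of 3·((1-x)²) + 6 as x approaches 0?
Direct substitution at x = 0 gives 9.

Final answer: 9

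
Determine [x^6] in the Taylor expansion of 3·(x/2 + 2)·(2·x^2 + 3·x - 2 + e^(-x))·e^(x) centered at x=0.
Expand to order 6: 3·(x/2 + 2)·(2·x^2 + 3·x - 2 + e^(-x))·e^(x) = 311·x^6/240 + 191·x^5/40 + 53·x^4/4 + 25·x^3 + 51·x^2/2 + 9·x/2 - 6 + O(x^7).
The coefficient of x^6 is 311/240.

Final answer: 311/240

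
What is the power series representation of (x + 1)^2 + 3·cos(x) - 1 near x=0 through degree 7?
-x^6/240 + x^4/8 - x^2/2 + 2·x + 3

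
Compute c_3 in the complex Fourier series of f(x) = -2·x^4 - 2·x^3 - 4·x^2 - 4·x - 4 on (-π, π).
Compute the real Fourier coefficients first: a_3 = 16/27 + 16·π^2/9, b_3 = -4·π^2/3 - 16/9.
Then c_3 = (a_3 − i·b_3)/2 = 8/27 + 8·π^2/9 + 8·i/9 + 2·i·π^2/3.

Final answer: 8/27 + 8·π^2/9 + 8·i/9 + 2·i·π^2/3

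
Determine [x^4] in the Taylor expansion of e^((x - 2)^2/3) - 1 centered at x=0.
Expand to order 4: e^((x - 2)^2/3) - 1 = 235·x^4·e^(4/3)/486 - 68·x^3·e^(4/3)/81 + 11·x^2·e^(4/3)/9 - 4·x·e^(4/3)/3 - 1 + e^(4/3) + O(x^5).
The coefficient of x^4 is 235·e^(4/3)/486.

Final answer: 235·e^(4/3)/486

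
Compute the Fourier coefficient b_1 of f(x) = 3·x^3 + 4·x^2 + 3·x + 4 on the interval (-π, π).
b_1 = (1/π) ∫_{-π}^{π} f(x)·sin(1x) dx.
Evaluate the integral (use parity and integration by parts as needed): b_1 = -30 + 6·π^2.

Final answer: -30 + 6·π^2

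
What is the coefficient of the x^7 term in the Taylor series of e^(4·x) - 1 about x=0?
Expand to order 7: e^(4·x) - 1 = 1024·x^7/315 + 256·x^6/45 + 128·x^5/15 + 32·x^4/3 + 32·x^3/3 + 8·x^2 + 4·x + O(x^8).
The coefficient of x^7 is 1024/315.

Final answer: 1024/315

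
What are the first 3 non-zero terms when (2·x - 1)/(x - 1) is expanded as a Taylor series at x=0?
-x^2 - x + 1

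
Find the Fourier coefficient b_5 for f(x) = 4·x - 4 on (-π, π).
b_5 = (1/π) ∫_{-π}^{π} f(x)·sin(5x) dx.
Evaluate the integral (use parity and integration by parts as needed): b_5 = 8/5.

Final answer: 8/5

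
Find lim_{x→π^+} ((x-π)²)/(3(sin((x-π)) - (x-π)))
Both numerator and denominator → 0 as x → π^+; this is a 0/0 indeterminate form.
Expand each to leading order near x = π: numerator ~ (x - π)^2, denominator ~ -(x - π)^3/2.
The limit of the ratio is -∞.

Final answer: -∞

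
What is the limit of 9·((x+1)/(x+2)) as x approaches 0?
Direct substitution at x = 0 gives 9/2.

Final answer: 9/2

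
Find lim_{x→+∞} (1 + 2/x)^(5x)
As x → +∞: write (1 + 2/x)^(5x) = ((1 + 2/x)^x)^5 → (e^2)^5 = e^10.
Limit = e^(10).

Final answer: e^(10)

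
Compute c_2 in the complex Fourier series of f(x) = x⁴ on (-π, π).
Compute the real Fourier coefficients first: a_2 = -3 + 2·π^2, b_2 = 0.
Then c_2 = (a_2 − i·b_2)/2 = -3/2 + π^2.

Final answer: -3/2 + π^2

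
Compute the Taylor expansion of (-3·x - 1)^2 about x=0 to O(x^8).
9·x^2 + 6·x + 1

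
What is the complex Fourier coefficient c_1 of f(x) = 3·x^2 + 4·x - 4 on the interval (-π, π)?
Compute the real Fourier coefficients first: a_1 = -12, b_1 = 8.
Then c_1 = (a_1 − i·b_1)/2 = -6 - 4·i.

Final answer: -6 - 4·i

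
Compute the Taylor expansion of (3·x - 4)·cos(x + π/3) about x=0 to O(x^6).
x^5·(√(3)/60 + 1/16) + x^4·(-1/12 + √(3)/4) + x^3·(-3/4 - √(3)/3) + x^2·(1 - 3·√(3)/2) + x·(3/2 + 2·√(3)) - 2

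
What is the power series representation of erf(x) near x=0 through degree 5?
x^5/(5·√(π)) - 2·x^3/(3·√(π)) + 2·x/√(π)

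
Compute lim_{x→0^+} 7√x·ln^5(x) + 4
The product is a 0·∞ indeterminate form at x → 0⁺.
Rewrite the product as 7·ln^5(x) / x^(-1/2) and apply L'Hôpital, or use the standard hierarchy x^(-1/2) ≫ |ln x|^5 as x → 0⁺.
The indeterminate product → 0, so the limit = 4.

Final answer: 4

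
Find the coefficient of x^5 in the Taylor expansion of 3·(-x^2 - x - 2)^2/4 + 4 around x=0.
Expand to order 5: 3·(-x^2 - x - 2)^2/4 + 4 = 3·x^4/4 + 3·x^3/2 + 15·x^2/4 + 3·x + 7 + O(x^6).
The coefficient of x^5 is 0.

Final answer: 0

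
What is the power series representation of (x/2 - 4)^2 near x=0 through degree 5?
x^2/4 - 4·x + 16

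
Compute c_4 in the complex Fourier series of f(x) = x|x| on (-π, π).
Compute the real Fourier coefficients first: a_4 = 0, b_4 = -π/2.
Then c_4 = (a_4 − i·b_4)/2 = i·π/4.

Final answer: i·π/4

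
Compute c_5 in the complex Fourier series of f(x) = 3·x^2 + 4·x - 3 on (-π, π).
Compute the real Fourier coefficients first: a_5 = -12/25, b_5 = 8/5.
Then c_5 = (a_5 − i·b_5)/2 = -6/25 - 4·i/5.

Final answer: -6/25 - 4·i/5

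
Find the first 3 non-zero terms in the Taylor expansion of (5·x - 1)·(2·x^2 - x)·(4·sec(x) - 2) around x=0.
22·x^3 - 14·x^2 + 2·x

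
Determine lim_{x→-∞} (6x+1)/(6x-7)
Evaluate the dominant behaviour as x → -∞; each term tends to a finite value or vanishes.
Limit = 1.

Final answer: 1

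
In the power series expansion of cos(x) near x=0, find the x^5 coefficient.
Expand to order 5: cos(x) = x^4/24 - x^2/2 + 1 + O(x^6).
The coefficient of x^5 is 0.

Final answer: 0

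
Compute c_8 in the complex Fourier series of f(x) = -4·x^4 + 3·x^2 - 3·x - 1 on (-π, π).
Compute the real Fourier coefficients first: a_8 = 15/64 - π^2/2, b_8 = 3/4.
Then c_8 = (a_8 − i·b_8)/2 = -π^2/4 + 15/128 - 3·i/8.

Final answer: -π^2/4 + 15/128 - 3·i/8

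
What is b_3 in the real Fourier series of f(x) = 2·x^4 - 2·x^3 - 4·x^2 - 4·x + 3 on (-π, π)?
b_3 = (1/π) ∫_{-π}^{π} f(x)·sin(3x) dx.
Evaluate the integral (use parity and integration by parts as needed): b_3 = -4·π^2/3 - 16/9.

Final answer: -4·π^2/3 - 16/9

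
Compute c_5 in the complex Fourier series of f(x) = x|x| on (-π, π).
Compute the real Fourier coefficients first: a_5 = 0, b_5 = (-8 + 50·π^2)/(125·π).
Then c_5 = (a_5 − i·b_5)/2 = -i·π/5 + 4·i/(125·π).

Final answer: -i·π/5 + 4·i/(125·π)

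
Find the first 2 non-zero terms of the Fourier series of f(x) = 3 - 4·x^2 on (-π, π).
16·cos(x) - 4·π^2/3 + 3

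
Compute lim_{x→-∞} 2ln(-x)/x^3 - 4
The quotient is an ∞/∞ indeterminate form as x → -∞.
Compare growth rates of the dominant terms (exponentials ≫ polynomials ≫ logarithms), or apply L'Hôpital's rule; the quotient → 0.
Adding the constant: 0 - 4 = -4. Limit = -4.

Final answer: -4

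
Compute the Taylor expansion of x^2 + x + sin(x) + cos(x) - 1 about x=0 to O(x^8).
-x^7/5040 - x^6/720 + x^5/120 + x^4/24 - x^3/6 + x^2/2 + 2·x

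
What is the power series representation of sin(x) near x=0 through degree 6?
x^5/120 - x^3/6 + x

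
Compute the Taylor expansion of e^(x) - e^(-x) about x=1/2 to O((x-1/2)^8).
(-1 + e)·e^(-1/2) + (1 + e)·e^(-1/2)·(x - 1/2) + (-1 + e)·e^(-1/2)·(x - 1/2)^2/2 + (1 + e)·e^(-1/2)·(x - 1/2)^3/6 + (-1 + e)·e^(-1/2)·(x - 1/2)^4/24 + (1 + e)·e^(-1/2)·(x - 1/2)^5/120 + (-1 + e)·e^(-1/2)·(x - 1/2)^6/720 + (1 + e)·e^(-1/2)·(x - 1/2)^7/5040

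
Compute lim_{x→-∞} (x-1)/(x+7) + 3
Evaluate the dominant behaviour as x → -∞; each term tends to a finite value or vanishes.
Limit = 4.

Final answer: 4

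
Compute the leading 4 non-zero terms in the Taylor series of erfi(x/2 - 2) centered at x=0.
3·x^3·e^(4)/(4·√(π)) - x^2·e^(4)/√(π) + x·e^(4)/√(π) - erfi(2)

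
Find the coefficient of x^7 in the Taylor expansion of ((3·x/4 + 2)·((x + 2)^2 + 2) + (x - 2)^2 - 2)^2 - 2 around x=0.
Expand to order 7: ((3·x/4 + 2)·((x + 2)^2 + 2) + (x - 2)^2 - 2)^2 - 2 = 9·x^6/16 + 9·x^5 + 195·x^4/4 + 123·x^3 + 961·x^2/4 + 238·x + 194 + O(x^8).
The coefficient of x^7 is 0.

Final answer: 0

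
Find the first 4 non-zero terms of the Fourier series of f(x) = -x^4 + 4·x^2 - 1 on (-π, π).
(-64 + 8·π^2)·cos(x) + (7 - 2·π^2)·cos(2·x) + (-64/27 + 8·π^2/9)·cos(3·x) - π^4/5 - 1 + 4·π^2/3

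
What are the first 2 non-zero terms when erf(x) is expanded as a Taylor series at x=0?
-2·x^3/(3·√(π)) + 2·x/√(π)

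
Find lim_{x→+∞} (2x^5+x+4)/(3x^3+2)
This is an ∞/∞ indeterminate form as x → +∞.
Divide numerator and denominator by x^5 and let the lower-order terms vanish; the numerator's degree 5 exceeds the denominator's degree 3, so the quotient diverges.
Limit = ∞.

Final answer: ∞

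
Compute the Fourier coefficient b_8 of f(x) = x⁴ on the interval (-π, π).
b_8 = (1/π) ∫_{-π}^{π} f(x)·sin(8x) dx.
Evaluate the integral (use parity and integration by parts as needed): b_8 = 0.

Final answer: 0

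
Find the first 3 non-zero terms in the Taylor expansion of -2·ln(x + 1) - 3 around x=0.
x^2 - 2·x - 3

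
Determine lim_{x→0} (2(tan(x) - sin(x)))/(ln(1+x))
Both numerator and denominator → 0 as x → 0; this is a 0/0 indeterminate form.
Expand each to leading order near x = 0: numerator ~ x^3, denominator ~ x.
The limit of the ratio is 0.

Final answer: 0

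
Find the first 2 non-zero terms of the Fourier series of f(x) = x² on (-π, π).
-4·cos(x) + π^2/3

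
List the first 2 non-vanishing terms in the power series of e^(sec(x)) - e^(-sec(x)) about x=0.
x^2·(e^(-1)/2 + e/2) - e^(-1) + e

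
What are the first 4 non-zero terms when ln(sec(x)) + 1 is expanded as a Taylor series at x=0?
x^6/45 + x^4/12 + x^2/2 + 1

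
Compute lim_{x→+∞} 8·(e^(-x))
Evaluate the dominant behaviour as x → +∞; each term tends to a finite value or vanishes.
Limit = 0.

Final answer: 0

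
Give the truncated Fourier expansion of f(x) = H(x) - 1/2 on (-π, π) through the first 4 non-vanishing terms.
2·sin(x)/π + 2·sin(3·x)/(3·π) + 2·sin(5·x)/(5·π) + 2·sin(7·x)/(7·π)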